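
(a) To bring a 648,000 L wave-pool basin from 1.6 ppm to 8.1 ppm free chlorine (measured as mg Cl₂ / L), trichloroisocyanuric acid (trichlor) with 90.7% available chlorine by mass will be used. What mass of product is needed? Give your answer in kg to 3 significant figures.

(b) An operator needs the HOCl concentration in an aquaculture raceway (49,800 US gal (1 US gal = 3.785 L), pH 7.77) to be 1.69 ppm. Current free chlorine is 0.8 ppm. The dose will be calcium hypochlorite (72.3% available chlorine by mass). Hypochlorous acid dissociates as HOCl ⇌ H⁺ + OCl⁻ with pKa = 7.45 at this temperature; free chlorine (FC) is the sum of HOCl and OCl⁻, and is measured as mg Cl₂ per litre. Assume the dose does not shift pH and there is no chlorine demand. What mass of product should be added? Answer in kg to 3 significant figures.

(a) 4.64 kg; (b) 1.15 kg

(a) Chlorine deficit: 8.1 − 1.6 = 6.5 ppm = 6.5 mg/L as Cl₂.
(a) Cl₂ equivalent needed: 6.5 mg/L × 648,000 L = 4,212,000 mg = 4212 g.
(a) Product at 90.7% available chlorine: 4212 / 0.907 = 4644 g.

(b) Volume: 49,800 US gal × 3.785 L/gal = 188,493 L.
(b) [OCl⁻]/[HOCl] = 10^(pH − pKa) = 10^(7.77 − 7.45) = 2.089; fraction as HOCl = 1/(1 + 2.089) = 0.3237.
(b) Free chlorine required for 1.69 ppm HOCl: 1.69 / 0.3237 = 5.221 ppm.
(b) FC to add: 5.221 − 0.8 = 4.421 mg/L as Cl₂.
(b) Cl₂ equivalent: 4.421 mg/L × 188,493 L = 833.3 g.
(b) Product at 72.3% available Cl: 833.3 / 0.723 = 1153 g.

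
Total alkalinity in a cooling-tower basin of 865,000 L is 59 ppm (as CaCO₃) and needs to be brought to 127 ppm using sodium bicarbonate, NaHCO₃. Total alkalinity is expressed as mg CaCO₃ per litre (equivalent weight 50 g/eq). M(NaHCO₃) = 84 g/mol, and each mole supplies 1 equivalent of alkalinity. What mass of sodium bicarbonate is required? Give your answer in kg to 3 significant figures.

Alkalinity to add: (127 − 59) = 68 mg/L as CaCO₃ × 865,000 L = 58,820 g as CaCO₃.
Equivalents: 58,820 g ÷ 50 g/eq = 1176 eq.
NaHCO₃ supplies 1 eq per mole → 1176 mol.
Mass: 1176 mol × 84 g/mol = 98,820 g.

98.8 kg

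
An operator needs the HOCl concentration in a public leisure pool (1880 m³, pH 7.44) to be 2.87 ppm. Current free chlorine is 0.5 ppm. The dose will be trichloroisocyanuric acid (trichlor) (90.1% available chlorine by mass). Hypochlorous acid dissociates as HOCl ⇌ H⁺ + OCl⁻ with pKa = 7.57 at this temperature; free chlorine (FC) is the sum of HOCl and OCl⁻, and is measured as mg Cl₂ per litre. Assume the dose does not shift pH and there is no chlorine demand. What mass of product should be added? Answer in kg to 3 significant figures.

Volume: 1880 m³ = 1,880,000 L.
[OCl⁻]/[HOCl] = 10^(pH − pKa) = 10^(7.44 − 7.57) = 0.7413; fraction as HOCl = 1/(1 + 0.7413) = 0.5743.
Free chlorine required for 2.87 ppm HOCl: 2.87 / 0.5743 = 4.998 ppm.
FC to add: 4.998 − 0.5 = 4.498 mg/L as Cl₂.
Cl₂ equivalent: 4.498 mg/L × 1,880,000 L = 8455 g.
Product at 90.1% available Cl: 8455 / 0.901 = 9384 g.

9.38 kg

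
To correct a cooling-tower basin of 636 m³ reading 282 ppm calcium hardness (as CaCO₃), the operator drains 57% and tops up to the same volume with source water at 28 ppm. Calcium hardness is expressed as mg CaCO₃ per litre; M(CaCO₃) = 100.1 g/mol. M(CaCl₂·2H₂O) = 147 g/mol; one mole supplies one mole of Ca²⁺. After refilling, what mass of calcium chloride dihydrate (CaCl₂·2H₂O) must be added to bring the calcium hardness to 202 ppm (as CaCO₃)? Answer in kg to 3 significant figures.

Volume: 636 m³ = 636,000 L.
After draining 57% and refilling: 282 × 0.43 + 28 × 0.57 = 137.22 ppm.
Deficit to target: 202 − 137.22 = 64.78 mg/L.
As CaCO₃: 64.78 mg/L × 636,000 L = 41,200 g; ÷ 100.1 = 411.6 mol Ca²⁺.
Mass: 411.6 × 147 = 60,500 g.

60.5 kg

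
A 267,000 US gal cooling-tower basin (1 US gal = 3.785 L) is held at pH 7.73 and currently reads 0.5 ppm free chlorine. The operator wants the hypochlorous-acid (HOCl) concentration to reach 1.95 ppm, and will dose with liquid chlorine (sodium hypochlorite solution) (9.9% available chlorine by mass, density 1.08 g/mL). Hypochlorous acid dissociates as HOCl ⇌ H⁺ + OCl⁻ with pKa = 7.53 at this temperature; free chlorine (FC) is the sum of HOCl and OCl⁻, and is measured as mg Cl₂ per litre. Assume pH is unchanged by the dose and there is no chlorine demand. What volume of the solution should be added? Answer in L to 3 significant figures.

42.9 L

Volume: 267,000 US gal × 3.785 L/gal = 1,010,595 L.
[OCl⁻]/[HOCl] = 10^(pH − pKa) = 10^(7.73 − 7.53) = 1.585; fraction as HOCl = 1/(1 + 1.585) = 0.3869.
Free chlorine required for 1.95 ppm HOCl: 1.95 / 0.3869 = 5.041 ppm.
FC to add: 5.041 − 0.5 = 4.541 mg/L as Cl₂.
Cl₂ equivalent: 4.541 mg/L × 1,010,595 L = 4589 g.
Product at 9.9% available Cl: 4589 / 0.099 = 46,350 g.
Volume: 46,350 g ÷ 1.08 g/mL = 42,920 mL.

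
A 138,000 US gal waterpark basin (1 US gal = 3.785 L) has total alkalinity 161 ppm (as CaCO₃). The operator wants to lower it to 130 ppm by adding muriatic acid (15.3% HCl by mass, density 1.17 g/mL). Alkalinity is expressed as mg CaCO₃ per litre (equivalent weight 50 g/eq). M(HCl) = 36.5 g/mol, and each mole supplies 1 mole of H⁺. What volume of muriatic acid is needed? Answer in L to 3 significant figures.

Volume: 138,000 US gal × 3.785 L/gal = 522,330 L.
Alkalinity to neutralize: (161 − 130) = 31 mg/L as CaCO₃ × 522,330 L = 16,190 g as CaCO₃.
Equivalents of H⁺ required: 16,190 ÷ 50 g/eq = 323.8 eq = 323.8 mol HCl.
Mass of HCl: 323.8 × 36.5 = 11,820 g.
Mass of 15.3% solution: 11,820 / 0.153 = 77,260 g.
Volume: 77,260 g ÷ 1.17 g/mL = 66,030 mL.

66.0 L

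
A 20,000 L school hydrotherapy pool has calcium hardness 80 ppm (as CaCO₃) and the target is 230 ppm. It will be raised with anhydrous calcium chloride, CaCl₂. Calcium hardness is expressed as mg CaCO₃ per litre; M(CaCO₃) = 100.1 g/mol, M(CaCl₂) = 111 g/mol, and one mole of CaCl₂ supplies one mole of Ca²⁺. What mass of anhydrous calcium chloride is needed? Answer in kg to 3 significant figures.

3.33 kg

Hardness to add: (230 − 80) = 150 mg/L as CaCO₃ × 20,000 L = 3000 g as CaCO₃.
Moles of Ca²⁺ (1 mol Ca²⁺ ≡ 1 mol CaCO₃): 3000 / 100.1 g/mol = 29.97 mol.
Mass of CaCl₂: 29.97 × 111 = 3327 g.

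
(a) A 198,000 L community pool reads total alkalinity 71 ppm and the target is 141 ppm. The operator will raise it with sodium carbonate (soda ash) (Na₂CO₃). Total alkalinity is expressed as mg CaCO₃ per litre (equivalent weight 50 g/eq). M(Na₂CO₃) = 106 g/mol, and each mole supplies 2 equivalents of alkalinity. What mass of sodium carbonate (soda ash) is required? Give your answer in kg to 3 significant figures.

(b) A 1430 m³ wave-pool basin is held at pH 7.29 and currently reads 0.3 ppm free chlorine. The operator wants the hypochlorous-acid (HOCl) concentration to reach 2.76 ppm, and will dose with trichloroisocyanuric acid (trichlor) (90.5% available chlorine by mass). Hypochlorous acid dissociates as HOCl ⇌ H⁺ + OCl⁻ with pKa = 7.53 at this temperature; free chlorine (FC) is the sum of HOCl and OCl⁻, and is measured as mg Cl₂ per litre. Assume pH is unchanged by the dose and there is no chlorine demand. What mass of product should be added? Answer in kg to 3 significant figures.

(a) Alkalinity to add: (141 − 71) = 70 mg/L as CaCO₃ × 198,000 L = 13,860 g as CaCO₃.
(a) Equivalents: 13,860 g ÷ 50 g/eq = 277.2 eq.
(a) Each mole of Na₂CO₃ supplies 2 eq, so 277.2 / 2 = 138.6 mol.
(a) Mass: 138.6 mol × 106 g/mol = 14,690 g.

(b) Volume: 1430 m³ = 1,430,000 L.
(b) [OCl⁻]/[HOCl] = 10^(pH − pKa) = 10^(7.29 − 7.53) = 0.5754; fraction as HOCl = 1/(1 + 0.5754) = 0.6347.
(b) Free chlorine required for 2.76 ppm HOCl: 2.76 / 0.6347 = 4.348 ppm.
(b) FC to add: 4.348 − 0.3 = 4.048 mg/L as Cl₂.
(b) Cl₂ equivalent: 4.048 mg/L × 1,430,000 L = 5789 g.
(b) Product at 90.5% available Cl: 5789 / 0.905 = 6397 g.

(a) 14.7 kg; (b) 6.40 kg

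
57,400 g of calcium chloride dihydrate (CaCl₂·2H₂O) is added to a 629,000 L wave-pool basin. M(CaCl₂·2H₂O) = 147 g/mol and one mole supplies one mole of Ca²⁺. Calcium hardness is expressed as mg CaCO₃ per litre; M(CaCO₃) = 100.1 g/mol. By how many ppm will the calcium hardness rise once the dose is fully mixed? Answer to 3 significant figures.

Moles of Ca²⁺: 57,400 g ÷ 147 g/mol = 390.5 mol.
As CaCO₃: 390.5 mol × 100.1 g/mol = 39,090 g.
Rise: 39,090 g / 629,000 L × 1000 = 62.14 mg/L.

62.1 ppm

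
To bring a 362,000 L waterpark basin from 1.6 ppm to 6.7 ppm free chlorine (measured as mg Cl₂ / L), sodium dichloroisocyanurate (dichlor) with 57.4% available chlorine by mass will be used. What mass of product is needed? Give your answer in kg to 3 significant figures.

Chlorine deficit: 6.7 − 1.6 = 5.1 ppm = 5.1 mg/L as Cl₂.
Cl₂ equivalent needed: 5.1 mg/L × 362,000 L = 1,846,000 mg = 1846 g.
Product at 57.4% available chlorine: 1846 / 0.574 = 3216 g.

3.22 kg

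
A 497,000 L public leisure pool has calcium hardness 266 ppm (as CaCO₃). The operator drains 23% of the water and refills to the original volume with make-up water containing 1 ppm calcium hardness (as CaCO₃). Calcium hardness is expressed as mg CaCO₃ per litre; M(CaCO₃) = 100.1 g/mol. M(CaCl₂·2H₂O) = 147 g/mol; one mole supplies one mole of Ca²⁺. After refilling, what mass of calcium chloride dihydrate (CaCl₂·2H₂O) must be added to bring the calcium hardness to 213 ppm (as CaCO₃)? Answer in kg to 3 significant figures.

5.80 kg

After draining 23% and refilling: 266 × 0.77 + 1 × 0.23 = 205.05 ppm.
Deficit to target: 213 − 205.05 = 7.95 mg/L.
As CaCO₃: 7.95 mg/L × 497,000 L = 3951 g; ÷ 100.1 = 39.47 mol Ca²⁺.
Mass: 39.47 × 147 = 5802 g.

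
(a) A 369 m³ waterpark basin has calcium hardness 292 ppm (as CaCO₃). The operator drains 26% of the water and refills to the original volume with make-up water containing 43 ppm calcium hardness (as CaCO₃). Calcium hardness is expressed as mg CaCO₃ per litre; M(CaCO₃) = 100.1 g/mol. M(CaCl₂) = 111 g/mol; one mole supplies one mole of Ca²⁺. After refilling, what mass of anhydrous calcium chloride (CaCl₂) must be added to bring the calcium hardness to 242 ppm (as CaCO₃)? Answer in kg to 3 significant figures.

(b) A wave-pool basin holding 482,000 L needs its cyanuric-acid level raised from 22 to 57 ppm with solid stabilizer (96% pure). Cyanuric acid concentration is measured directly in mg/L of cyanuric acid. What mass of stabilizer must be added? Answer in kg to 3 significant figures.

(a) 6.03 kg; (b) 17.6 kg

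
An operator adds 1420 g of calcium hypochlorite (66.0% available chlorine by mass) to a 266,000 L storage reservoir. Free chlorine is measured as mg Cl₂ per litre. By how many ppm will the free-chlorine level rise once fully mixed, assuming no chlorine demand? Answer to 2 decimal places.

3.52 ppm

Available chlorine delivered: 1420 g × 0.66 = 937.2 g as Cl₂.
Concentration rise: 937.2 g / 266,000 L = 3.523 mg/L = 3.52 ppm.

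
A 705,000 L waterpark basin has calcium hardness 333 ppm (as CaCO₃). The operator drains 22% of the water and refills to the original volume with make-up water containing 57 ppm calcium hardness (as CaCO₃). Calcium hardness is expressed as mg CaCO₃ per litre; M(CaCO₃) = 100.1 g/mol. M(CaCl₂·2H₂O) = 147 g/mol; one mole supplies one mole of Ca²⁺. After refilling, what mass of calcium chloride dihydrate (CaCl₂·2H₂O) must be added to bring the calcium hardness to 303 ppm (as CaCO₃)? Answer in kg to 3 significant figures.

31.8 kg

After draining 22% and refilling: 333 × 0.78 + 57 × 0.22 = 272.28 ppm.
Deficit to target: 303 − 272.28 = 30.72 mg/L.
As CaCO₃: 30.72 mg/L × 705,000 L = 21,660 g; ÷ 100.1 = 216.4 mol Ca²⁺.
Mass: 216.4 × 147 = 31,800 g.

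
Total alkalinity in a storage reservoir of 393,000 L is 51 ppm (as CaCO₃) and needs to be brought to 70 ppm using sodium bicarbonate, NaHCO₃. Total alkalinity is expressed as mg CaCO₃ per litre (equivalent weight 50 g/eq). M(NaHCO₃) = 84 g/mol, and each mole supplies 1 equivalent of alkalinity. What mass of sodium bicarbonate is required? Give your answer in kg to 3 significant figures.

Alkalinity to add: (70 − 51) = 19 mg/L as CaCO₃ × 393,000 L = 7467 g as CaCO₃.
Equivalents: 7467 g ÷ 50 g/eq = 149.3 eq.
NaHCO₃ supplies 1 eq per mole → 149.3 mol.
Mass: 149.3 mol × 84 g/mol = 12,540 g.

12.5 kg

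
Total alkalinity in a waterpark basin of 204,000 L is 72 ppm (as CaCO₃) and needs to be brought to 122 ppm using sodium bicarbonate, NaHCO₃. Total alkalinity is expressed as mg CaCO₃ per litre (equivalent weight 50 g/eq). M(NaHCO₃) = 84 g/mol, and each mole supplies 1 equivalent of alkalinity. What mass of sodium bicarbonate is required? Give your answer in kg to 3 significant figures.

17.1 kg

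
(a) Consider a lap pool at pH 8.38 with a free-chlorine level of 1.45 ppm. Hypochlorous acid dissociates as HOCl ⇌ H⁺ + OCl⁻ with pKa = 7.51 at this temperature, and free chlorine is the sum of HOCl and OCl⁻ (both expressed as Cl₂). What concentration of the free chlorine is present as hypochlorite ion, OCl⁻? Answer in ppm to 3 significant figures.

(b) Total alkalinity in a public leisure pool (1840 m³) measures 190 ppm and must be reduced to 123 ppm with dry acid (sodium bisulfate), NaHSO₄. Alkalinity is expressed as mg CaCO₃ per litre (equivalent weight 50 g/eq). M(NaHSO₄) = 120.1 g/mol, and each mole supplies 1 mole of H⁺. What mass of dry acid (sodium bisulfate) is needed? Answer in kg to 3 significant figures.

(a) 1.28 ppm; (b) 296 kg

(a) [OCl⁻]/[HOCl] = 10^(pH − pKa) = 10^(8.38 − 7.51) = 10^0.87 = 7.413.
(a) Fraction as HOCl = 1 / (1 + 7.413) = 0.1189.
(a) OCl⁻ = (1 − 0.1189) × 1.45 ppm = 1.278 ppm.

(b) Volume: 1840 m³ = 1,840,000 L.
(b) Alkalinity to neutralize: (190 − 123) = 67 mg/L as CaCO₃ × 1,840,000 L = 123,300 g as CaCO₃.
(b) Equivalents of H⁺ required: 123,300 ÷ 50 g/eq = 2466 eq = 2466 mol NaHSO₄.
(b) Mass of NaHSO₄: 2466 × 120.1 = 296,100 g.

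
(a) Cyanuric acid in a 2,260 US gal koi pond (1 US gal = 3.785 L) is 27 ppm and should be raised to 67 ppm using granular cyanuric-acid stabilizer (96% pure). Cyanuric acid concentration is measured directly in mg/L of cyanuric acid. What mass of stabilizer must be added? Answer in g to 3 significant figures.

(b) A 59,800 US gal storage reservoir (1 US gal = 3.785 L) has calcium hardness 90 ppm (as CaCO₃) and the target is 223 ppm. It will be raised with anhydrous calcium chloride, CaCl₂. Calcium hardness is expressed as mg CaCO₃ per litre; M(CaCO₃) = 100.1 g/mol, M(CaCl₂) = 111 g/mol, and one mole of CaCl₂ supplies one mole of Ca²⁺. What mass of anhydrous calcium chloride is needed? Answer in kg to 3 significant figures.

(a) 356 g; (b) 33.4 kg

(a) Volume: 2,260 US gal × 3.785 L/gal = 8,554 L.
(a) CYA to add: (67 − 27) = 40 mg/L × 8,554 L = 342.2 g cyanuric acid.
(a) At 96% purity: 342.2 / 0.96 = 356.4 g product.

(b) Volume: 59,800 US gal × 3.785 L/gal = 226,343 L.
(b) Hardness to add: (223 − 90) = 133 mg/L as CaCO₃ × 226,343 L = 30,100 g as CaCO₃.
(b) Moles of Ca²⁺ (1 mol Ca²⁺ ≡ 1 mol CaCO₃): 30,100 / 100.1 g/mol = 300.7 mol.
(b) Mass of CaCl₂: 300.7 × 111 = 33,380 g.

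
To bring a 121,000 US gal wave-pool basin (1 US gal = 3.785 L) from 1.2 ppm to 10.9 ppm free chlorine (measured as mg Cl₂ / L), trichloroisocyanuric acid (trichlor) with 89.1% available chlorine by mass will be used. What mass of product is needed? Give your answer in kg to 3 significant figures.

4.99 kg

Volume: 121,000 US gal × 3.785 L/gal = 457,985 L.
Chlorine deficit: 10.9 − 1.2 = 9.7 ppm = 9.7 mg/L as Cl₂.
Cl₂ equivalent needed: 9.7 mg/L × 457,985 L = 4,442,000 mg = 4442 g.
Product at 89.1% available chlorine: 4442 / 0.891 = 4986 g.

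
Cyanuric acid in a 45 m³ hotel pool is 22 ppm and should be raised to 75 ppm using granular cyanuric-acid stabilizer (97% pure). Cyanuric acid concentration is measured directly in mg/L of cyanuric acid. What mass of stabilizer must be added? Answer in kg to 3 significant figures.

2.46 kg

Volume: 45 m³ = 45,000 L.
CYA to add: (75 − 22) = 53 mg/L × 45,000 L = 2385 g cyanuric acid.
At 97% purity: 2385 / 0.97 = 2459 g product.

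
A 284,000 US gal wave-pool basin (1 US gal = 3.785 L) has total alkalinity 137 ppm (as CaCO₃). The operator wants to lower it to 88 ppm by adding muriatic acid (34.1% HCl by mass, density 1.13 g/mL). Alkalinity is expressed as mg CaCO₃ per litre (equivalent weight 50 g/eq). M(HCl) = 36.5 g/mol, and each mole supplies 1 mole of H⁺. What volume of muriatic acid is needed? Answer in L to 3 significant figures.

Volume: 284,000 US gal × 3.785 L/gal = 1,074,940 L.
Alkalinity to neutralize: (137 − 88) = 49 mg/L as CaCO₃ × 1,074,940 L = 52,670 g as CaCO₃.
Equivalents of H⁺ required: 52,670 ÷ 50 g/eq = 1053 eq = 1053 mol HCl.
Mass of HCl: 1053 × 36.5 = 38,450 g.
Mass of 34.1% solution: 38,450 / 0.341 = 112,800 g.
Volume: 112,800 g ÷ 1.13 g/mL = 99,790 mL.

99.8 L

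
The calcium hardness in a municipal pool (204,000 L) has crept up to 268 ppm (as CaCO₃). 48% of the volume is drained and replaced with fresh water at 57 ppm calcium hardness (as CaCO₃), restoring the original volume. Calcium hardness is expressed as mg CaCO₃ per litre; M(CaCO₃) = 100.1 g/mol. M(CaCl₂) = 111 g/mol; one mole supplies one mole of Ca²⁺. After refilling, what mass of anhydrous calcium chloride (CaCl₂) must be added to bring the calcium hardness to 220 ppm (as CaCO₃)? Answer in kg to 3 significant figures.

12.1 kg

After draining 48% and refilling: 268 × 0.52 + 57 × 0.48 = 166.72 ppm.
Deficit to target: 220 − 166.72 = 53.28 mg/L.
As CaCO₃: 53.28 mg/L × 204,000 L = 10,870 g; ÷ 100.1 = 108.6 mol Ca²⁺.
Mass: 108.6 × 111 = 12,050 g.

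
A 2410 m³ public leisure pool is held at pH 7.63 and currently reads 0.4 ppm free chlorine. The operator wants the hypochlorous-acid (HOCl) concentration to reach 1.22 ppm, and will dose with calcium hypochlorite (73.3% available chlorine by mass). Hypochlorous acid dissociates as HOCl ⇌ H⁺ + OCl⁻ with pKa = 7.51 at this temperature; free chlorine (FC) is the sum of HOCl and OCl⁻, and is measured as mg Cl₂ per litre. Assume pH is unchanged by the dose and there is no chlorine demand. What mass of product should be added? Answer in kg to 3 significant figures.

7.98 kg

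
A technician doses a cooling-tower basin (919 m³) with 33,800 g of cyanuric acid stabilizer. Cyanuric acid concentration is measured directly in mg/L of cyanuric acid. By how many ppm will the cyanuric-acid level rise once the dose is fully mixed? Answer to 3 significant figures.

36.8 ppm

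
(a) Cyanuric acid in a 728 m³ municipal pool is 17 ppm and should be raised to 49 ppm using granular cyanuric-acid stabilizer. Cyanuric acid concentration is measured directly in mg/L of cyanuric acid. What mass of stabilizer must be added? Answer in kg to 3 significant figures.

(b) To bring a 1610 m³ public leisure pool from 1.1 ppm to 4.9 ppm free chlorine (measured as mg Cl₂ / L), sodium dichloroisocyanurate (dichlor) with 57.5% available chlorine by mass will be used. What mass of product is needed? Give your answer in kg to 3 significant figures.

(a) 23.3 kg; (b) 10.6 kg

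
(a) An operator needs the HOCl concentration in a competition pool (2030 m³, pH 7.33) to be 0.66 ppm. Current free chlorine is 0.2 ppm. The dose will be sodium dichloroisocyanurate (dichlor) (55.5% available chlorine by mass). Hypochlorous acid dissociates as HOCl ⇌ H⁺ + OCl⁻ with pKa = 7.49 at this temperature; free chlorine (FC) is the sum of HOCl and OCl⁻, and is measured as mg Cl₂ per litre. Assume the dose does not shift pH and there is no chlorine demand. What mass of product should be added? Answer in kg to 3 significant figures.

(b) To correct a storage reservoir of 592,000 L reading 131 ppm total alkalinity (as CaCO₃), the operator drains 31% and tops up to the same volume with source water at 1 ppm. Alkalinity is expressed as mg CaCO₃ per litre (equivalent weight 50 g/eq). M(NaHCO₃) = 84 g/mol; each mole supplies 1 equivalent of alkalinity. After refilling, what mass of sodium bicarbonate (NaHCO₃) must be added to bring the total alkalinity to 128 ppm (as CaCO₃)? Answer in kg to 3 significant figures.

(a) 3.35 kg; (b) 37.1 kg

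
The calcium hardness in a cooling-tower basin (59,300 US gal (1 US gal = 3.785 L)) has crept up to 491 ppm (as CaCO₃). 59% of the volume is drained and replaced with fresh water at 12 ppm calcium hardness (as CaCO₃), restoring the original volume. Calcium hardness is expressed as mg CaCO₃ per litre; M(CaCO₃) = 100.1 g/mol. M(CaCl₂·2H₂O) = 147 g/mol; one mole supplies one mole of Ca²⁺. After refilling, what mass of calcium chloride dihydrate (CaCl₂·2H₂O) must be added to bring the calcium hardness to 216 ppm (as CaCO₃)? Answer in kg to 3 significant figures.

Volume: 59,300 US gal × 3.785 L/gal = 224,450 L.
After draining 59% and refilling: 491 × 0.41 + 12 × 0.59 = 208.39 ppm.
Deficit to target: 216 − 208.39 = 7.61 mg/L.
As CaCO₃: 7.61 mg/L × 224,450 L = 1708 g; ÷ 100.1 = 17.06 mol Ca²⁺.
Mass: 17.06 × 147 = 2508 g.

2.51 kg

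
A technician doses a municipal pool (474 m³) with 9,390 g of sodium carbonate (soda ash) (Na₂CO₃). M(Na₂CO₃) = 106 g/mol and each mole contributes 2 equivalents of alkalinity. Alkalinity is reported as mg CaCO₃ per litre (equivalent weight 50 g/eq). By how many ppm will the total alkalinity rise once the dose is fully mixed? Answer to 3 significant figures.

Volume: 474 m³ = 474,000 L.
Moles of Na₂CO₃: 9,390 g ÷ 106 g/mol = 88.58 mol → 177.2 eq of alkalinity.
As CaCO₃: 177.2 eq × 50 g/eq = 8858 g.
Rise: 8858 g / 474,000 L × 1000 = 18.69 mg/L.

18.7 ppm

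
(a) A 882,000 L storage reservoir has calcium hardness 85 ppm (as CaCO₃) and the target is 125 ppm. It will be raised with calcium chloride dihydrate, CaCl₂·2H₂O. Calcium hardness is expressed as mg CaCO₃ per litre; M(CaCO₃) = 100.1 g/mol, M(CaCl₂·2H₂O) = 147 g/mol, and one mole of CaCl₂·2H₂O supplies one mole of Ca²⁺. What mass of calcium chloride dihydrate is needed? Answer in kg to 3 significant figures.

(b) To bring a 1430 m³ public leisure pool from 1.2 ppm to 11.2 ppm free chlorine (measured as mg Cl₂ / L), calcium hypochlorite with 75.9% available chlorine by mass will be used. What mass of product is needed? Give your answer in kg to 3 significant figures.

(a) 51.8 kg; (b) 18.8 kg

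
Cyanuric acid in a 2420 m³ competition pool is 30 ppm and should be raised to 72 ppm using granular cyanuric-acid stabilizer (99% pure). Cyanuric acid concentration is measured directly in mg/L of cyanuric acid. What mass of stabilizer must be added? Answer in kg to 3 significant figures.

Volume: 2420 m³ = 2,420,000 L.
CYA to add: (72 − 30) = 42 mg/L × 2,420,000 L = 101,600 g cyanuric acid.
At 99% purity: 101,600 / 0.99 = 102,700 g product.

103 kg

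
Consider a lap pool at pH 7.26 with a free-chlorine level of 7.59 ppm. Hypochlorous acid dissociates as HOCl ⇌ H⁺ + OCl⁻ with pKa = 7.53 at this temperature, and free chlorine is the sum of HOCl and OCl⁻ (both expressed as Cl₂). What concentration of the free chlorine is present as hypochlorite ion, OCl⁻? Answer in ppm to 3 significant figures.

2.65 ppm

[OCl⁻]/[HOCl] = 10^(pH − pKa) = 10^(7.26 − 7.53) = 10^-0.27 = 0.537.
Fraction as HOCl = 1 / (1 + 0.537) = 0.6506.
OCl⁻ = (1 − 0.6506) × 7.59 ppm = 2.652 ppm.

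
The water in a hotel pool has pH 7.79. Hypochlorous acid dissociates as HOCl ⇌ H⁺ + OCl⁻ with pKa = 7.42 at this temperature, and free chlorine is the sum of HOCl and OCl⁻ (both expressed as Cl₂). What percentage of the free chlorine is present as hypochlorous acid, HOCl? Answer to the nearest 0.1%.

29.9%

[OCl⁻]/[HOCl] = 10^(pH − pKa) = 10^(7.79 − 7.42) = 10^0.37 = 2.344.
Fraction as HOCl = 1 / (1 + 2.344) = 0.299.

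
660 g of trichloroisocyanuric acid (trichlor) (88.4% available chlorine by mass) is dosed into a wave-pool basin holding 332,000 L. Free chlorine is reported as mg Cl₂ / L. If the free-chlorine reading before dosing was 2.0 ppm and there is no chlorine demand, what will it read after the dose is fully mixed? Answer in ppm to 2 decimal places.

Available chlorine delivered: 660 g × 0.884 = 583.4 g as Cl₂.
Concentration rise: 583.4 g / 332,000 L = 1.757 mg/L = 1.76 ppm.
Final FC: 2.0 + 1.76 = 3.76 ppm.

3.76 ppm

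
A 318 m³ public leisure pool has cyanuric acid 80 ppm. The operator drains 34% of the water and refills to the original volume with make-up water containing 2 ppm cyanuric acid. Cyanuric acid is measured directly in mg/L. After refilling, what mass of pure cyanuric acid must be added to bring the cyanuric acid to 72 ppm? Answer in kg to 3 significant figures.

5.89 kg

Volume: 318 m³ = 318,000 L.
After draining 34% and refilling: 80 × 0.66 + 2 × 0.34 = 53.48 ppm.
Deficit to target: 72 − 53.48 = 18.52 mg/L.
Mass: 18.52 mg/L × 318,000 L = 5889 g cyanuric acid.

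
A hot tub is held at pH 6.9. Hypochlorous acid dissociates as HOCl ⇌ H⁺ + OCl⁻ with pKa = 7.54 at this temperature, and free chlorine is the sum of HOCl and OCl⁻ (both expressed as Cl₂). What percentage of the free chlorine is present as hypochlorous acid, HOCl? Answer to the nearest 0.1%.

81.4%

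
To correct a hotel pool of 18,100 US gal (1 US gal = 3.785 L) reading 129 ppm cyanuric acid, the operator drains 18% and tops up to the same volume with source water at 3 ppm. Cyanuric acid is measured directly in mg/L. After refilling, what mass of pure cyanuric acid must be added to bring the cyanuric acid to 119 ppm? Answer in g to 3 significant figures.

869 g

Volume: 18,100 US gal × 3.785 L/gal = 68,508 L.
After draining 18% and refilling: 129 × 0.82 + 3 × 0.18 = 106.32 ppm.
Deficit to target: 119 − 106.32 = 12.68 mg/L.
Mass: 12.68 mg/L × 68,508 L = 868.7 g cyanuric acid.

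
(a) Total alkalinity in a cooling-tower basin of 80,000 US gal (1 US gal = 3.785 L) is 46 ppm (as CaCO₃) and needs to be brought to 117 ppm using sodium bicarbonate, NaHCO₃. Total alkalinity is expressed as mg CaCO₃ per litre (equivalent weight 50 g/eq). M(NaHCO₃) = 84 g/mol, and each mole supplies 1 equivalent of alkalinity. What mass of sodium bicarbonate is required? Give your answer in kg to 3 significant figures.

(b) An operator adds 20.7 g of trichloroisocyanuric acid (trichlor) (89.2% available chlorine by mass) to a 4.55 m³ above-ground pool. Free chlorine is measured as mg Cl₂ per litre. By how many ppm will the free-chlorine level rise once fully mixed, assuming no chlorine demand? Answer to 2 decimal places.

(a) 36.1 kg; (b) 4.06 ppm

(a) Volume: 80,000 US gal × 3.785 L/gal = 302,800 L.
(a) Alkalinity to add: (117 − 46) = 71 mg/L as CaCO₃ × 302,800 L = 21,500 g as CaCO₃.
(a) Equivalents: 21,500 g ÷ 50 g/eq = 430 eq.
(a) NaHCO₃ supplies 1 eq per mole → 430 mol.
(a) Mass: 430 mol × 84 g/mol = 36,120 g.

(b) Volume: 4.55 m³ = 4,550 L.
(b) Available chlorine delivered: 20.7 g × 0.892 = 18.46 g as Cl₂.
(b) Concentration rise: 18.46 g / 4,550 L = 4.058 mg/L = 4.06 ppm.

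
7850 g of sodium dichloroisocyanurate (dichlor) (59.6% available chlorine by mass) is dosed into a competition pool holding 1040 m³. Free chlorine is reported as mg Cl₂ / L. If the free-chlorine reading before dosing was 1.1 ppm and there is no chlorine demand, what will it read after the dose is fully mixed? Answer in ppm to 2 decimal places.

5.60 ppm

Volume: 1040 m³ = 1,040,000 L.
Available chlorine delivered: 7850 g × 0.596 = 4679 g as Cl₂.
Concentration rise: 4679 g / 1,040,000 L = 4.499 mg/L = 4.50 ppm.
Final FC: 1.1 + 4.50 = 5.60 ppm.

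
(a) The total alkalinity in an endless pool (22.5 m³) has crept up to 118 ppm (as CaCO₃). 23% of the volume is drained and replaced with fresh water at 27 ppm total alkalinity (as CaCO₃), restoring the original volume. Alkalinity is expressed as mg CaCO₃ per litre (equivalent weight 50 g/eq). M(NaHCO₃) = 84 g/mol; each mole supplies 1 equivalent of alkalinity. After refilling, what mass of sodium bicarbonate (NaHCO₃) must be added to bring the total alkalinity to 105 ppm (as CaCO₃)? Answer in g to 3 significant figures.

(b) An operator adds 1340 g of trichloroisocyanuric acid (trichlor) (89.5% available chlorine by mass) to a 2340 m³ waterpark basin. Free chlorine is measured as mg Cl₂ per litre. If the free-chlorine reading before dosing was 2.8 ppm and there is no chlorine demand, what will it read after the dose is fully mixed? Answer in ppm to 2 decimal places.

(a) Volume: 22.5 m³ = 22,500 L.
(a) After draining 23% and refilling: 118 × 0.77 + 27 × 0.23 = 97.07 ppm.
(a) Deficit to target: 105 − 97.07 = 7.93 mg/L.
(a) As CaCO₃: 7.93 mg/L × 22,500 L = 178.4 g; ÷ 50 g/eq ÷ 1 = 3.569 mol NaHCO₃.
(a) Mass: 3.569 × 84 = 299.8 g.

(b) Volume: 2340 m³ = 2,340,000 L.
(b) Available chlorine delivered: 1340 g × 0.895 = 1199 g as Cl₂.
(b) Concentration rise: 1199 g / 2,340,000 L = 0.5125 mg/L = 0.51 ppm.
(b) Final FC: 2.8 + 0.51 = 3.31 ppm.

(a) 300 g; (b) 3.31 ppm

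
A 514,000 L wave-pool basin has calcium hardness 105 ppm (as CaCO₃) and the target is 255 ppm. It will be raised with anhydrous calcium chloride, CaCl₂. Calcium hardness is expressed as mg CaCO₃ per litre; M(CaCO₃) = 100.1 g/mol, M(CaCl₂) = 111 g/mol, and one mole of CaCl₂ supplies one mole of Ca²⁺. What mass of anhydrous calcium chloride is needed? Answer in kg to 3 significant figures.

85.5 kg

Hardness to add: (255 − 105) = 150 mg/L as CaCO₃ × 514,000 L = 77,100 g as CaCO₃.
Moles of Ca²⁺ (1 mol Ca²⁺ ≡ 1 mol CaCO₃): 77,100 / 100.1 g/mol = 770.2 mol.
Mass of CaCl₂: 770.2 × 111 = 85,500 g.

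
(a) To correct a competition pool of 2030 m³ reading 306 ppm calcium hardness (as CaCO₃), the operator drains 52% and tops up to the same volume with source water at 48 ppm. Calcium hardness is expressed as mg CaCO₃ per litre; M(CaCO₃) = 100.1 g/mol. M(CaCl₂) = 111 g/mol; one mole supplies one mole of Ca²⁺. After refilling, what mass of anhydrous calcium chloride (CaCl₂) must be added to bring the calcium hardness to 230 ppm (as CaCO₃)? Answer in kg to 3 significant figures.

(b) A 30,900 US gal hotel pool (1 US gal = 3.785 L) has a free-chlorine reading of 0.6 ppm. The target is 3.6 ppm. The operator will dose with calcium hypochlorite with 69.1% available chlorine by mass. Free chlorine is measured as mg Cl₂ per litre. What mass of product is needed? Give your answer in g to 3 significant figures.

(a) Volume: 2030 m³ = 2,030,000 L.
(a) After draining 52% and refilling: 306 × 0.48 + 48 × 0.52 = 171.84 ppm.
(a) Deficit to target: 230 − 171.84 = 58.16 mg/L.
(a) As CaCO₃: 58.16 mg/L × 2,030,000 L = 118,100 g; ÷ 100.1 = 1179 mol Ca²⁺.
(a) Mass: 1179 × 111 = 130,900 g.

(b) Volume: 30,900 US gal × 3.785 L/gal = 116,956 L.
(b) Chlorine deficit: 3.6 − 0.6 = 3 ppm = 3 mg/L as Cl₂.
(b) Cl₂ equivalent needed: 3 mg/L × 116,956 L = 350,900 mg = 350.9 g.
(b) Product at 69.1% available chlorine: 350.9 / 0.691 = 507.8 g.

(a) 131 kg; (b) 508 g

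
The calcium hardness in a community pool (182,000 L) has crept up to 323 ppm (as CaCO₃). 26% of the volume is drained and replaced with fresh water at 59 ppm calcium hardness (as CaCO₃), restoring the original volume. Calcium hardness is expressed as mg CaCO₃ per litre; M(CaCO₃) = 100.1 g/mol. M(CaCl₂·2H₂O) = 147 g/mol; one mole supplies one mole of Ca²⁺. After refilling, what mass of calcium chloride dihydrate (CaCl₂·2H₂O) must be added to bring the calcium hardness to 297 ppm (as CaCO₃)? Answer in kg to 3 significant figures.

11.4 kg

After draining 26% and refilling: 323 × 0.74 + 59 × 0.26 = 254.36 ppm.
Deficit to target: 297 − 254.36 = 42.64 mg/L.
As CaCO₃: 42.64 mg/L × 182,000 L = 7760 g; ÷ 100.1 = 77.53 mol Ca²⁺.
Mass: 77.53 × 147 = 11,400 g.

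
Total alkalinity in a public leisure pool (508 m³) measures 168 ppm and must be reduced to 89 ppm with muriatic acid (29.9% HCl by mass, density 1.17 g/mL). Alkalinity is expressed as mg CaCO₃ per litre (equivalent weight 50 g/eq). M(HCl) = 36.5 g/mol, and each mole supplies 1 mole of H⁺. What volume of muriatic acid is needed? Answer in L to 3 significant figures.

Volume: 508 m³ = 508,000 L.
Alkalinity to neutralize: (168 − 89) = 79 mg/L as CaCO₃ × 508,000 L = 40,130 g as CaCO₃.
Equivalents of H⁺ required: 40,130 ÷ 50 g/eq = 802.6 eq = 802.6 mol HCl.
Mass of HCl: 802.6 × 36.5 = 29,300 g.
Mass of 29.9% solution: 29,300 / 0.299 = 97,980 g.
Volume: 97,980 g ÷ 1.17 g/mL = 83,740 mL.

83.7 L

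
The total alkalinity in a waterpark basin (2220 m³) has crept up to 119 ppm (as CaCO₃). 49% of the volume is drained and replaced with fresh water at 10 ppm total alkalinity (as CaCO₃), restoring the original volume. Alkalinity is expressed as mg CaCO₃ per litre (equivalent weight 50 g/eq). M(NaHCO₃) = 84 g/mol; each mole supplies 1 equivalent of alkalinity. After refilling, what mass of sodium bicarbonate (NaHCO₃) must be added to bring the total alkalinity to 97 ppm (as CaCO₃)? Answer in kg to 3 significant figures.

Volume: 2220 m³ = 2,220,000 L.
After draining 49% and refilling: 119 × 0.51 + 10 × 0.49 = 65.59 ppm.
Deficit to target: 97 − 65.59 = 31.41 mg/L.
As CaCO₃: 31.41 mg/L × 2,220,000 L = 69,730 g; ÷ 50 g/eq ÷ 1 = 1395 mol NaHCO₃.
Mass: 1395 × 84 = 117,100 g.

117 kg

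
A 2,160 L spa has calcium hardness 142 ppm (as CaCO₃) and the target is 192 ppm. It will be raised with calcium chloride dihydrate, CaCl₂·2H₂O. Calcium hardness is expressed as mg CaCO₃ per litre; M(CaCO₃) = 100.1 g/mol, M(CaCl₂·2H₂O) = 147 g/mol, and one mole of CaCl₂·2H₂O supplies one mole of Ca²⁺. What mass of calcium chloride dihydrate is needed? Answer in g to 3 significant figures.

159 g

Hardness to add: (192 − 142) = 50 mg/L as CaCO₃ × 2,160 L = 108 g as CaCO₃.
Moles of Ca²⁺ (1 mol Ca²⁺ ≡ 1 mol CaCO₃): 108 / 100.1 g/mol = 1.079 mol.
Mass of CaCl₂·2H₂O: 1.079 × 147 = 158.6 g.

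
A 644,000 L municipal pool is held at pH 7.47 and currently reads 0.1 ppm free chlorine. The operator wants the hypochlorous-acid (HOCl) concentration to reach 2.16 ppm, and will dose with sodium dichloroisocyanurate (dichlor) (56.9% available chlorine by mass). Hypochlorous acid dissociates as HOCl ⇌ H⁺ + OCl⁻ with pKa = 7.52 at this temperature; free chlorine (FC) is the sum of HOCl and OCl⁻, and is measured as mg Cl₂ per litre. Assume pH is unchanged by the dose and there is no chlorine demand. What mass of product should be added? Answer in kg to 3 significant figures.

[OCl⁻]/[HOCl] = 10^(pH − pKa) = 10^(7.47 − 7.52) = 0.8913; fraction as HOCl = 1/(1 + 0.8913) = 0.5288.
Free chlorine required for 2.16 ppm HOCl: 2.16 / 0.5288 = 4.085 ppm.
FC to add: 4.085 − 0.1 = 3.985 mg/L as Cl₂.
Cl₂ equivalent: 3.985 mg/L × 644,000 L = 2566 g.
Product at 56.9% available Cl: 2566 / 0.569 = 4510 g.

4.51 kg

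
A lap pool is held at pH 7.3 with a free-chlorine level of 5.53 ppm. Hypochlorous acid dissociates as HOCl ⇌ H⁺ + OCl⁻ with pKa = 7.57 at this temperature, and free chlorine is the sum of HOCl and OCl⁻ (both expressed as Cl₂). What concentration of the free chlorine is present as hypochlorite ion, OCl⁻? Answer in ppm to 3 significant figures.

[OCl⁻]/[HOCl] = 10^(pH − pKa) = 10^(7.3 − 7.57) = 10^-0.27 = 0.537.
Fraction as HOCl = 1 / (1 + 0.537) = 0.6506.
OCl⁻ = (1 − 0.6506) × 5.53 ppm = 1.932 ppm.

1.93 ppm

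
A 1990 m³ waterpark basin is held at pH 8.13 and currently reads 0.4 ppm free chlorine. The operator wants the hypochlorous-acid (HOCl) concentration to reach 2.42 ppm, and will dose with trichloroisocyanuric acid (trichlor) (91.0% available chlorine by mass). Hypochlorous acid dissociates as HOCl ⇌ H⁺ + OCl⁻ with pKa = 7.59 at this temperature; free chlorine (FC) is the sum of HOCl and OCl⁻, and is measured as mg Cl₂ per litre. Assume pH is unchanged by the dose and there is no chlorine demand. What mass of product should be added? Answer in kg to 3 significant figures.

22.8 kg

Volume: 1990 m³ = 1,990,000 L.
[OCl⁻]/[HOCl] = 10^(pH − pKa) = 10^(8.13 − 7.59) = 3.467; fraction as HOCl = 1/(1 + 3.467) = 0.2238.
Free chlorine required for 2.42 ppm HOCl: 2.42 / 0.2238 = 10.81 ppm.
FC to add: 10.81 − 0.4 = 10.41 mg/L as Cl₂.
Cl₂ equivalent: 10.41 mg/L × 1,990,000 L = 20,720 g.
Product at 91.0% available Cl: 20,720 / 0.91 = 22,770 g.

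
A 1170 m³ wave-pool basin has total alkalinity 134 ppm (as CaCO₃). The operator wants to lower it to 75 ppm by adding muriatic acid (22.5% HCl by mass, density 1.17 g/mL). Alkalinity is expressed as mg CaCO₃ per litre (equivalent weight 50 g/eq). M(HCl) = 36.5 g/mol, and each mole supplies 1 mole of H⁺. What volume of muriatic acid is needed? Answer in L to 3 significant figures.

Volume: 1170 m³ = 1,170,000 L.
Alkalinity to neutralize: (134 − 75) = 59 mg/L as CaCO₃ × 1,170,000 L = 69,030 g as CaCO₃.
Equivalents of H⁺ required: 69,030 ÷ 50 g/eq = 1381 eq = 1381 mol HCl.
Mass of HCl: 1381 × 36.5 = 50,390 g.
Mass of 22.5% solution: 50,390 / 0.225 = 224,000 g.
Volume: 224,000 g ÷ 1.17 g/mL = 191,400 mL.

191 L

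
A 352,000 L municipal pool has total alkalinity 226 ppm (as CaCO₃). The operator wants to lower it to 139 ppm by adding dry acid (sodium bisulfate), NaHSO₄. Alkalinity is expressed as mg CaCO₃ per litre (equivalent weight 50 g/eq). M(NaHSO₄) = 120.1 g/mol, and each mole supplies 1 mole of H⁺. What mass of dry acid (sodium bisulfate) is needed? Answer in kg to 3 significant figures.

Alkalinity to neutralize: (226 − 139) = 87 mg/L as CaCO₃ × 352,000 L = 30,620 g as CaCO₃.
Equivalents of H⁺ required: 30,620 ÷ 50 g/eq = 612.5 eq = 612.5 mol NaHSO₄.
Mass of NaHSO₄: 612.5 × 120.1 = 73,560 g.

73.6 kg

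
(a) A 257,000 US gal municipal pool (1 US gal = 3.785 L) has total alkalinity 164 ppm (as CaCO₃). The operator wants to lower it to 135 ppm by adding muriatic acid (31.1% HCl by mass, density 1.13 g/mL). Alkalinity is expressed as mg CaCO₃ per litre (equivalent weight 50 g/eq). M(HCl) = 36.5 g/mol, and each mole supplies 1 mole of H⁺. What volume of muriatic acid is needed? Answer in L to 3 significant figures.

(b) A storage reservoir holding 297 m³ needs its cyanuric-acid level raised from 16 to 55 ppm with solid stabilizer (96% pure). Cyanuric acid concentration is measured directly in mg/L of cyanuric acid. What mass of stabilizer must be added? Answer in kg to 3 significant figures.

(a) 58.6 L; (b) 12.1 kg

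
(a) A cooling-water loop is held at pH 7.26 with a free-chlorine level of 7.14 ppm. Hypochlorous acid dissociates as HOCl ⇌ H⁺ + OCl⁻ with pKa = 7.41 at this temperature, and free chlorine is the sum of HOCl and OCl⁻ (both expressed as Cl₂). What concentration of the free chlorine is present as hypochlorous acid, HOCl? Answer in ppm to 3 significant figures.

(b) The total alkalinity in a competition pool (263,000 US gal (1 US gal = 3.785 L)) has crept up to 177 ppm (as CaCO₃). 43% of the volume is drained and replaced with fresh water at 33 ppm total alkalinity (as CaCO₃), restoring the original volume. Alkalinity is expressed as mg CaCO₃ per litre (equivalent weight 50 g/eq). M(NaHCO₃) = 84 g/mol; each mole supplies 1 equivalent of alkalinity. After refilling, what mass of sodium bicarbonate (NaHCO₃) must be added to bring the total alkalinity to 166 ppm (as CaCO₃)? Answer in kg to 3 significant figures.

(a) 4.18 ppm; (b) 85.2 kg

(a) [OCl⁻]/[HOCl] = 10^(pH − pKa) = 10^(7.26 − 7.41) = 10^-0.15 = 0.7079.
(a) Fraction as HOCl = 1 / (1 + 0.7079) = 0.5855.
(a) HOCl = 0.5855 × 7.14 ppm = 4.18 ppm.

(b) Volume: 263,000 US gal × 3.785 L/gal = 995,455 L.
(b) After draining 43% and refilling: 177 × 0.57 + 33 × 0.43 = 115.08 ppm.
(b) Deficit to target: 166 − 115.08 = 50.92 mg/L.
(b) As CaCO₃: 50.92 mg/L × 995,455 L = 50,690 g; ÷ 50 g/eq ÷ 1 = 1014 mol NaHCO₃.
(b) Mass: 1014 × 84 = 85,160 g.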